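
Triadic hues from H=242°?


Triadic: equally spaced at 120° intervals
H1 = 242°
H2 = (242 + 120) mod 360 = 2°
H3 = (242 + 240) mod 360 = 122°
Triadic = 242°, 2°, 122°


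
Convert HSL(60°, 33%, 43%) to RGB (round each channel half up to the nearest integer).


H=60°, S=0.33, L=0.43
C = (1-|2L-1|)×S = (1-|-0.14|)×0.33 = 0.2838
H' = H/60 = 60/60 ≈ 1.0000; X = C×(1-|H' mod 2 - 1|) = 0.2838
m = L - C/2 = 0.43 - 0.1419 = 0.2881
Sector ⌊H'⌋ = 1 → (R',G',B') = (0.2838, 0.2838, 0.0)
RGB = ((R'+m)×255, (G'+m)×255, (B'+m)×255) = (145.8345, 145.8345, 73.4655)
Round half up → RGB(146, 146, 73)


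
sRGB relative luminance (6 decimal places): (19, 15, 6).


Linearize each channel (sRGB transfer function): c = v/255; c_lin = c/12.92 if c ≤ 0.04045, else ((c+0.055)/1.055)^2.4
  R: 19/255 ≈ 0.074510 > 0.04045 → ((0.074510+0.055)/1.055)^2.4 ≈ 0.006512
  G: 15/255 ≈ 0.058824 > 0.04045 → ((0.058824+0.055)/1.055)^2.4 ≈ 0.004777
  B: 6/255 ≈ 0.023529 ≤ 0.04045 → 0.023529/12.92 ≈ 0.001821
R_lin = 0.006512, G_lin = 0.004777, B_lin = 0.001821
L = 0.2126×R + 0.7152×G + 0.0722×B
L = 0.2126×0.006512 + 0.7152×0.004777 + 0.0722×0.001821
L ≈ 0.004932


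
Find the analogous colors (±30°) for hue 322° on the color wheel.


Base hue: 322°
Left analog: (322 - 30) mod 360 = 292°
Right analog: (322 + 30) mod 360 = 352°
Analogous hues = 292° and 352°


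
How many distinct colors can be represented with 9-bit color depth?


Colors = 2^bits = 2^9
= 512 colors


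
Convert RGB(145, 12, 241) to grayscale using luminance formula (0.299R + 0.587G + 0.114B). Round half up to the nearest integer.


Gray = 0.299×R + 0.587×G + 0.114×B
Gray = 0.299×145 + 0.587×12 + 0.114×241
Gray = 43.355 + 7.044 + 27.474
Gray = 77.873 → round half up → 78
Gray = 78


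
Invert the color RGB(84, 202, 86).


Invert: (255-R, 255-G, 255-B)
R: 255-84 = 171
G: 255-202 = 53
B: 255-86 = 169
= RGB(171, 53, 169)


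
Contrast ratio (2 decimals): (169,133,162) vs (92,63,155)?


Linearize each sRGB channel c=v/255: c/12.92 if c ≤ 0.04045 else ((c+0.055)/1.055)^2.4
L = 0.2126×R_lin + 0.7152×G_lin + 0.0722×B_lin
Color 1 (169,133,162):
  R=169: 169/255≈0.6627 > 0.04045 → ((0.6627+0.055)/1.055)^2.4 ≈ 0.39676
  G=133: 133/255≈0.5216 > 0.04045 → ((0.5216+0.055)/1.055)^2.4 ≈ 0.23455
  B=162: 162/255≈0.6353 > 0.04045 → ((0.6353+0.055)/1.055)^2.4 ≈ 0.36131
  L1 = 0.2126×0.39676 + 0.7152×0.23455 + 0.0722×0.36131 ≈ 0.27819
Color 2 (92,63,155):
  R=92: 92/255≈0.3608 > 0.04045 → ((0.3608+0.055)/1.055)^2.4 ≈ 0.10702
  G=63: 63/255≈0.2471 > 0.04045 → ((0.2471+0.055)/1.055)^2.4 ≈ 0.04971
  B=155: 155/255≈0.6078 > 0.04045 → ((0.6078+0.055)/1.055)^2.4 ≈ 0.32778
  L2 = 0.2126×0.10702 + 0.7152×0.04971 + 0.0722×0.32778 ≈ 0.08197
Lighter = 0.27819, Darker = 0.08197
Ratio = (L_lighter + 0.05) / (L_darker + 0.05)
Ratio = (0.27819 + 0.05) / (0.08197 + 0.05) = 0.32819 / 0.13197 ≈ 2.4869
Ratio ≈ 2.49:1


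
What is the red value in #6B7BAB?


Color: #6B7BAB
R = 6B = 107
G = 7B = 123
B = AB = 171
Red = 107


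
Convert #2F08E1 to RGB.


2F → 47 (R)
08 → 8 (G)
E1 → 225 (B)
= RGB(47, 8, 225)


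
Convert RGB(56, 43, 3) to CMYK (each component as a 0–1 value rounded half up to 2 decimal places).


R'=56/255≈0.2196, G'=43/255≈0.1686, B'=3/255≈0.0118
K = 1 - max(R',G',B') = 1 - 56/255 = 199/255 = 0.78039… → 0.78
(1-R'-K)/(1-K) simplifies to (max-R)/max with max = 56:
C = (56-56)/56 = 0/56 = 0 → 0.00
M = (56-43)/56 = 13/56 = 0.23214… → 0.23
Y = (56-3)/56 = 53/56 = 0.94642… → 0.95
= CMYK(0.00, 0.23, 0.95, 0.78)


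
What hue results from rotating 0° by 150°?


New hue = (H + rotation) mod 360
New hue = (0 + 150) mod 360
= 150 mod 360
= 150°


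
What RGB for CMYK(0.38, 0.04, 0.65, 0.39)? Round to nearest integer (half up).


R = 255 × (1-C) × (1-K) = 255 × 0.62 × 0.61 = 96.441 → 96
G = 255 × (1-M) × (1-K) = 255 × 0.96 × 0.61 = 149.328 → 149
B = 255 × (1-Y) × (1-K) = 255 × 0.35 × 0.61 = 54.4425 → 54
= RGB(96, 149, 54)


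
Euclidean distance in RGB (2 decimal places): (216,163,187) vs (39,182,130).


d = √[(R₁-R₂)² + (G₁-G₂)² + (B₁-B₂)²]
d = √[(216-39)² + (163-182)² + (187-130)²]
d = √[31329 + 361 + 3249]
d = √34939
d ≈ 186.92


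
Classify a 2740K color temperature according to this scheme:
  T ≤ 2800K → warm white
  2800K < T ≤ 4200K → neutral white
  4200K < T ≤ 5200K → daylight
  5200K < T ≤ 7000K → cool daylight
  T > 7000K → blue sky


Temperature: 2740K
2740K ≤ 2800K → warm white
Classification: warm white


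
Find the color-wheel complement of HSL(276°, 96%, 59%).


Complement = opposite side of color wheel = hue + 180°
H' = (276 + 180) mod 360 = 96°
S and L unchanged.
= HSL(96°, 96%, 59%)


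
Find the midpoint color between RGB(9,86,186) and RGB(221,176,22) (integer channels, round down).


Midpoint: each channel = ⌊(C₁+C₂)/2⌋
R: ⌊(9+221)/2⌋ = 115
G: ⌊(86+176)/2⌋ = 131
B: ⌊(186+22)/2⌋ = 104
= RGB(115, 131, 104)


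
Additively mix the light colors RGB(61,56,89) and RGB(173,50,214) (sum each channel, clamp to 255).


Additive: each channel = min(255, C₁+C₂)
R: 61+173 = 234 → 234
G: 56+50 = 106 → 106
B: 89+214 = 303 → 255
= RGB(234, 106, 255)


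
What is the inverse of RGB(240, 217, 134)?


Invert: (255-R, 255-G, 255-B)
R: 255-240 = 15
G: 255-217 = 38
B: 255-134 = 121
= RGB(15, 38, 121)


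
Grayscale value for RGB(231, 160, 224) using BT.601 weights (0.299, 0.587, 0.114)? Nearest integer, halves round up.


Gray = 0.299×R + 0.587×G + 0.114×B
Gray = 0.299×231 + 0.587×160 + 0.114×224
Gray = 69.069 + 93.920 + 25.536
Gray = 188.525 → round half up → 189
Gray = 189


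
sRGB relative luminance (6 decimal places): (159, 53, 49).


Linearize each channel (sRGB transfer function): c = v/255; c_lin = c/12.92 if c ≤ 0.04045, else ((c+0.055)/1.055)^2.4
  R: 159/255 ≈ 0.623529 > 0.04045 → ((0.623529+0.055)/1.055)^2.4 ≈ 0.346704
  G: 53/255 ≈ 0.207843 > 0.04045 → ((0.207843+0.055)/1.055)^2.4 ≈ 0.035601
  B: 49/255 ≈ 0.192157 > 0.04045 → ((0.192157+0.055)/1.055)^2.4 ≈ 0.030713
R_lin = 0.346704, G_lin = 0.035601, B_lin = 0.030713
L = 0.2126×R + 0.7152×G + 0.0722×B
L = 0.2126×0.346704 + 0.7152×0.035601 + 0.0722×0.030713
L ≈ 0.101389


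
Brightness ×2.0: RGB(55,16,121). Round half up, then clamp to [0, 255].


Multiply each channel by 2.0, round half up, clamp to [0, 255]
R: 55×2.0 = 110
G: 16×2.0 = 32
B: 121×2.0 = 242
= RGB(110, 32, 242)


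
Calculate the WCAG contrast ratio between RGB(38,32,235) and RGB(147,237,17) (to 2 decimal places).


Linearize each sRGB channel c=v/255: c/12.92 if c ≤ 0.04045 else ((c+0.055)/1.055)^2.4
L = 0.2126×R_lin + 0.7152×G_lin + 0.0722×B_lin
Color 1 (38,32,235):
  R=38: 38/255≈0.1490 > 0.04045 → ((0.1490+0.055)/1.055)^2.4 ≈ 0.01938
  G=32: 32/255≈0.1255 > 0.04045 → ((0.1255+0.055)/1.055)^2.4 ≈ 0.01444
  B=235: 235/255≈0.9216 > 0.04045 → ((0.9216+0.055)/1.055)^2.4 ≈ 0.83077
  L1 = 0.2126×0.01938 + 0.7152×0.01444 + 0.0722×0.83077 ≈ 0.07443
Color 2 (147,237,17):
  R=147: 147/255≈0.5765 > 0.04045 → ((0.5765+0.055)/1.055)^2.4 ≈ 0.29177
  G=237: 237/255≈0.9294 > 0.04045 → ((0.9294+0.055)/1.055)^2.4 ≈ 0.84687
  B=17: 17/255≈0.0667 > 0.04045 → ((0.0667+0.055)/1.055)^2.4 ≈ 0.00561
  L2 = 0.2126×0.29177 + 0.7152×0.84687 + 0.0722×0.00561 ≈ 0.66812
Lighter = 0.66812, Darker = 0.07443
Ratio = (L_lighter + 0.05) / (L_darker + 0.05)
Ratio = (0.66812 + 0.05) / (0.07443 + 0.05) = 0.71812 / 0.12443 ≈ 5.7712
Ratio ≈ 5.77:1


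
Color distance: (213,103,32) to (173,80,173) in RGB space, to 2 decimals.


d = √[(R₁-R₂)² + (G₁-G₂)² + (B₁-B₂)²]
d = √[(213-173)² + (103-80)² + (32-173)²]
d = √[1600 + 529 + 19881]
d = √22010
d ≈ 148.36


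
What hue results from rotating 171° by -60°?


New hue = (H + rotation) mod 360
New hue = (171 -60) mod 360
= 111 mod 360
= 111°


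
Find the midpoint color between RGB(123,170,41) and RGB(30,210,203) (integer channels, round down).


Midpoint: each channel = ⌊(C₁+C₂)/2⌋
R: ⌊(123+30)/2⌋ = 76
G: ⌊(170+210)/2⌋ = 190
B: ⌊(41+203)/2⌋ = 122
= RGB(76, 190, 122)


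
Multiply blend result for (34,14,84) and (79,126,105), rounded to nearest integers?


Multiply: C = A×B/255, rounded to nearest integer
R: 34×79/255 = 2686/255 ≈ 10.533 → 11
G: 14×126/255 = 1764/255 ≈ 6.918 → 7
B: 84×105/255 = 8820/255 ≈ 34.588 → 35
= RGB(11, 7, 35)


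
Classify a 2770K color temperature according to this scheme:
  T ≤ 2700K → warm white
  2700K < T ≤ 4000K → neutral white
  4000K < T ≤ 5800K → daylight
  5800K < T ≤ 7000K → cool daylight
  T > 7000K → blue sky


Temperature: 2770K
2700K < 2770K ≤ 4000K → neutral white
Classification: neutral white


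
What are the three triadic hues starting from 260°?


Triadic: equally spaced at 120° intervals
H1 = 260°
H2 = (260 + 120) mod 360 = 20°
H3 = (260 + 240) mod 360 = 140°
Triadic = 260°, 20°, 140°


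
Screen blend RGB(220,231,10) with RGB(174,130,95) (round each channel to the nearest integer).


Screen: C = 255 - (255-A)×(255-B)/255, rounded to nearest integer
R: 255 - (255-220)×(255-174)/255 = 255 - 2835/255 ≈ 255 - 11.118 = 243.882 → 244
G: 255 - (255-231)×(255-130)/255 = 255 - 3000/255 ≈ 255 - 11.765 = 243.235 → 243
B: 255 - (255-10)×(255-95)/255 = 255 - 39200/255 ≈ 255 - 153.725 = 101.275 → 101
= RGB(244, 243, 101)


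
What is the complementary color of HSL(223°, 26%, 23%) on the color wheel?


Complement = opposite side of color wheel = hue + 180°
H' = (223 + 180) mod 360 = 43°
S and L unchanged.
= HSL(43°, 26%, 23%)


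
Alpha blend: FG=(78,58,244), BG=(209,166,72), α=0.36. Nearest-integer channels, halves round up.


C = α×F + (1-α)×B, with 1-α = 0.64
R: 0.36×78 + 0.64×209 = 28.08 + 133.76 = 161.84 → 162
G: 0.36×58 + 0.64×166 = 20.88 + 106.24 = 127.12 → 127
B: 0.36×244 + 0.64×72 = 87.84 + 46.08 = 133.92 → 134
= RGB(162, 127, 134)


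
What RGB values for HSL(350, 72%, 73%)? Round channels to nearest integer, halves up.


H=350°, S=0.72, L=0.73
C = (1-|2L-1|)×S = (1-|0.46|)×0.72 = 0.3888
H' = H/60 = 350/60 ≈ 5.8333; X = C×(1-|H' mod 2 - 1|) = 0.0648
m = L - C/2 = 0.73 - 0.1944 = 0.5356
Sector ⌊H'⌋ = 5 → (R',G',B') = (0.3888, 0.0, 0.0648)
RGB = ((R'+m)×255, (G'+m)×255, (B'+m)×255) = (235.722, 136.578, 153.102)
Round half up → RGB(236, 137, 153)


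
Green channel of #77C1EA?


Color: #77C1EA
R = 77 = 119
G = C1 = 193
B = EA = 234
Green = 193


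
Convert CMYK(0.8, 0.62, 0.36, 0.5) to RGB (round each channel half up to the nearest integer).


R = 255 × (1-C) × (1-K) = 255 × 0.20 × 0.50 = 25.5 → 26
G = 255 × (1-M) × (1-K) = 255 × 0.38 × 0.50 = 48.45 → 48
B = 255 × (1-Y) × (1-K) = 255 × 0.64 × 0.50 = 81.6 → 82
= RGB(26, 48, 82)


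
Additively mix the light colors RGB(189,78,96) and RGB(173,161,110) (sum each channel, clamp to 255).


Additive: each channel = min(255, C₁+C₂)
R: 189+173 = 362 → 255
G: 78+161 = 239 → 239
B: 96+110 = 206 → 206
= RGB(255, 239, 206)


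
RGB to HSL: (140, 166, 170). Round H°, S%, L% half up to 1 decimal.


Normalize: R'=140/255≈0.5490, G'=166/255≈0.6510, B'=170/255≈0.6667
Max=170/255, Min=140/255, Δ=Max-Min=30/255
L = (Max+Min)/2 = (170+140)/510 = 310/510 = 0.60784… → L = 60.8%
L > 0.5 → S = Δ/(2-Max-Min) = 30/(510-170-140) = 30/200 = 0.15 → S = 15.0%
(the 1/255 factors cancel in S and H, so raw channel differences can be used)
Max is B' → H = 60 × ((R-G)/Δ + 4) = 60 × ((140-166)/30 + 4)
  -26/30 + 4 = -0.8666… + 4 = 3.1333…
  H = 60 × 3.1333… = 188° → H = 188.0°
= HSL(188.0°, 15.0%, 60.8%)


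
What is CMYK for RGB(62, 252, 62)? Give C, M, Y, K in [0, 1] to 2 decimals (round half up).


R'=62/255≈0.2431, G'=252/255≈0.9882, B'=62/255≈0.2431
K = 1 - max(R',G',B') = 1 - 252/255 = 3/255 = 0.01176… → 0.01
(1-R'-K)/(1-K) simplifies to (max-R)/max with max = 252:
C = (252-62)/252 = 190/252 = 0.75396… → 0.75
M = (252-252)/252 = 0/252 = 0 → 0.00
Y = (252-62)/252 = 190/252 = 0.75396… → 0.75
= CMYK(0.75, 0.00, 0.75, 0.01)


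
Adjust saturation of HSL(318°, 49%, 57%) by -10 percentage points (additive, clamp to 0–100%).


Original S = 49%
Adjustment = -10 percentage points
New S = 49 + (-10) = 39
Clamp to [0, 100] → 39
= HSL(318°, 39%, 57%)


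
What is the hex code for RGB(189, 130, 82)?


R = 189 → BD (hex)
G = 130 → 82 (hex)
B = 82 → 52 (hex)
Hex = #BD8252


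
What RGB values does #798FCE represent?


79 → 121 (R)
8F → 143 (G)
CE → 206 (B)
= RGB(121, 143, 206)


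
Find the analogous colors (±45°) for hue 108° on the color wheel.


Base hue: 108°
Left analog: (108 - 45) mod 360 = 63°
Right analog: (108 + 45) mod 360 = 153°
Analogous hues = 63° and 153°


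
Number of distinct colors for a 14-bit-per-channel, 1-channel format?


Total bits = 14 bits/channel × 1 channels = 14 bits
Distinct colors = 2^14
= 16,384 colors


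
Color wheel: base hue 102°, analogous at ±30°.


Base hue: 102°
Left analog: (102 - 30) mod 360 = 72°
Right analog: (102 + 30) mod 360 = 132°
Analogous hues = 72° and 132°


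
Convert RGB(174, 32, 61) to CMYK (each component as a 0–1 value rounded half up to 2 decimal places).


R'=174/255≈0.6824, G'=32/255≈0.1255, B'=61/255≈0.2392
K = 1 - max(R',G',B') = 1 - 174/255 = 81/255 = 0.31764… → 0.32
(1-R'-K)/(1-K) simplifies to (max-R)/max with max = 174:
C = (174-174)/174 = 0/174 = 0 → 0.00
M = (174-32)/174 = 142/174 = 0.81609… → 0.82
Y = (174-61)/174 = 113/174 = 0.64942… → 0.65
= CMYK(0.00, 0.82, 0.65, 0.32)


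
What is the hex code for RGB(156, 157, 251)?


R = 156 → 9C (hex)
G = 157 → 9D (hex)
B = 251 → FB (hex)
Hex = #9C9DFB


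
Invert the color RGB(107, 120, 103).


Invert: (255-R, 255-G, 255-B)
R: 255-107 = 148
G: 255-120 = 135
B: 255-103 = 152
= RGB(148, 135, 152)


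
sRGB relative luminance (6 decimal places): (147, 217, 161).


Linearize each channel (sRGB transfer function): c = v/255; c_lin = c/12.92 if c ≤ 0.04045, else ((c+0.055)/1.055)^2.4
  R: 147/255 ≈ 0.576471 > 0.04045 → ((0.576471+0.055)/1.055)^2.4 ≈ 0.291771
  G: 217/255 ≈ 0.850980 > 0.04045 → ((0.850980+0.055)/1.055)^2.4 ≈ 0.693872
  B: 161/255 ≈ 0.631373 > 0.04045 → ((0.631373+0.055)/1.055)^2.4 ≈ 0.356400
R_lin = 0.291771, G_lin = 0.693872, B_lin = 0.356400
L = 0.2126×R + 0.7152×G + 0.0722×B
L = 0.2126×0.291771 + 0.7152×0.693872 + 0.0722×0.356400
L ≈ 0.584020


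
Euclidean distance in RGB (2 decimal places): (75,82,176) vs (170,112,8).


d = √[(R₁-R₂)² + (G₁-G₂)² + (B₁-B₂)²]
d = √[(75-170)² + (82-112)² + (176-8)²]
d = √[9025 + 900 + 28224]
d = √38149
d ≈ 195.32


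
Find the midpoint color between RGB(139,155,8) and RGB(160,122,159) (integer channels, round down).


Midpoint: each channel = ⌊(C₁+C₂)/2⌋
R: ⌊(139+160)/2⌋ = 149
G: ⌊(155+122)/2⌋ = 138
B: ⌊(8+159)/2⌋ = 83
= RGB(149, 138, 83)


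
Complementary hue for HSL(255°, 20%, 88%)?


Complement = opposite side of color wheel = hue + 180°
H' = (255 + 180) mod 360 = 75°
S and L unchanged.
= HSL(75°, 20%, 88%)


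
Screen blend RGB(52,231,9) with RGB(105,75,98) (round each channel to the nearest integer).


Screen: C = 255 - (255-A)×(255-B)/255, rounded to nearest integer
R: 255 - (255-52)×(255-105)/255 = 255 - 30450/255 ≈ 255 - 119.412 = 135.588 → 136
G: 255 - (255-231)×(255-75)/255 = 255 - 4320/255 ≈ 255 - 16.941 = 238.059 → 238
B: 255 - (255-9)×(255-98)/255 = 255 - 38622/255 ≈ 255 - 151.459 = 103.541 → 104
= RGB(136, 238, 104)


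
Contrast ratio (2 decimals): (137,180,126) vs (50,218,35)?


Linearize each sRGB channel c=v/255: c/12.92 if c ≤ 0.04045 else ((c+0.055)/1.055)^2.4
L = 0.2126×R_lin + 0.7152×G_lin + 0.0722×B_lin
Color 1 (137,180,126):
  R=137: 137/255≈0.5373 > 0.04045 → ((0.5373+0.055)/1.055)^2.4 ≈ 0.25016
  G=180: 180/255≈0.7059 > 0.04045 → ((0.7059+0.055)/1.055)^2.4 ≈ 0.45641
  B=126: 126/255≈0.4941 > 0.04045 → ((0.4941+0.055)/1.055)^2.4 ≈ 0.20864
  L1 = 0.2126×0.25016 + 0.7152×0.45641 + 0.0722×0.20864 ≈ 0.39467
Color 2 (50,218,35):
  R=50: 50/255≈0.1961 > 0.04045 → ((0.1961+0.055)/1.055)^2.4 ≈ 0.03190
  G=218: 218/255≈0.8549 > 0.04045 → ((0.8549+0.055)/1.055)^2.4 ≈ 0.70110
  B=35: 35/255≈0.1373 > 0.04045 → ((0.1373+0.055)/1.055)^2.4 ≈ 0.01681
  L2 = 0.2126×0.03190 + 0.7152×0.70110 + 0.0722×0.01681 ≈ 0.50942
Lighter = 0.50942, Darker = 0.39467
Ratio = (L_lighter + 0.05) / (L_darker + 0.05)
Ratio = (0.50942 + 0.05) / (0.39467 + 0.05) = 0.55942 / 0.44467 ≈ 1.2581
Ratio ≈ 1.26:1


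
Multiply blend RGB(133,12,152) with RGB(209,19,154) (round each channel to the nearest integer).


Multiply: C = A×B/255, rounded to nearest integer
R: 133×209/255 = 27797/255 ≈ 109.008 → 109
G: 12×19/255 = 228/255 ≈ 0.894 → 1
B: 152×154/255 = 23408/255 ≈ 91.796 → 92
= RGB(109, 1, 92)


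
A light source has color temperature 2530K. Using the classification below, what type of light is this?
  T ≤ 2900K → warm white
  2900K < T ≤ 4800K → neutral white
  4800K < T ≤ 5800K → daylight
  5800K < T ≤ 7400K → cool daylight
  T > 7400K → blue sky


Temperature: 2530K
2530K ≤ 2900K → warm white
Classification: warm white


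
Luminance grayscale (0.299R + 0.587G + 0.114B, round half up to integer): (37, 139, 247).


Gray = 0.299×R + 0.587×G + 0.114×B
Gray = 0.299×37 + 0.587×139 + 0.114×247
Gray = 11.063 + 81.593 + 28.158
Gray = 120.814 → round half up → 121
Gray = 121


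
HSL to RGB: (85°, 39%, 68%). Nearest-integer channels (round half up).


H=85°, S=0.39, L=0.68
C = (1-|2L-1|)×S = (1-|0.36|)×0.39 = 0.2496
H' = H/60 = 85/60 ≈ 1.4167; X = C×(1-|H' mod 2 - 1|) = 0.1456
m = L - C/2 = 0.68 - 0.1248 = 0.5552
Sector ⌊H'⌋ = 1 → (R',G',B') = (0.1456, 0.2496, 0.0)
RGB = ((R'+m)×255, (G'+m)×255, (B'+m)×255) = (178.704, 205.224, 141.576)
Round half up → RGB(179, 205, 142)


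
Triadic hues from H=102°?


Triadic: equally spaced at 120° intervals
H1 = 102°
H2 = (102 + 120) mod 360 = 222°
H3 = (102 + 240) mod 360 = 342°
Triadic = 102°, 222°, 342°


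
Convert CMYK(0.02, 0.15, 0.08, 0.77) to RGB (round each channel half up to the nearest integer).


R = 255 × (1-C) × (1-K) = 255 × 0.98 × 0.23 = 57.477 → 57
G = 255 × (1-M) × (1-K) = 255 × 0.85 × 0.23 = 49.8525 → 50
B = 255 × (1-Y) × (1-K) = 255 × 0.92 × 0.23 = 53.958 → 54
= RGB(57, 50, 54)


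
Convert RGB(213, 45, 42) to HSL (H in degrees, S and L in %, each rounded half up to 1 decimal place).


Normalize: R'=213/255≈0.8353, G'=45/255≈0.1765, B'=42/255≈0.1647
Max=213/255, Min=42/255, Δ=Max-Min=171/255
L = (Max+Min)/2 = (213+42)/510 = 255/510 = 0.5 → L = 50.0%
L ≤ 0.5 → S = Δ/(Max+Min) = 171/(213+42) = 171/255 = 0.67058… → S = 67.1%
(the 1/255 factors cancel in S and H, so raw channel differences can be used)
Max is R' → H = 60 × (((G-B)/Δ) mod 6) = 60 × (((45-42)/171) mod 6)
  3/171 = 0.0175…
  H = 60 × 0.0175… = 1.052…° → H = 1.1°
= HSL(1.1°, 67.1%, 50.0%)


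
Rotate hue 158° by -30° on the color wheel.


New hue = (H + rotation) mod 360
New hue = (158 -30) mod 360
= 128 mod 360
= 128°


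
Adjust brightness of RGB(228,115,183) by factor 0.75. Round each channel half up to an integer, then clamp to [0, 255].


Multiply each channel by 0.75, round half up, clamp to [0, 255]
R: 228×0.75 = 171
G: 115×0.75 = 86.25 → round → 86
B: 183×0.75 = 137.25 → round → 137
= RGB(171, 86, 137)


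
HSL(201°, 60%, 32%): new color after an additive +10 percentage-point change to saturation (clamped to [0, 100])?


Original S = 60%
Adjustment = +10 percentage points
New S = 60 + (10) = 70
Clamp to [0, 100] → 70
= HSL(201°, 70%, 32%)


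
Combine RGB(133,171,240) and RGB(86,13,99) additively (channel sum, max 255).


Additive: each channel = min(255, C₁+C₂)
R: 133+86 = 219 → 219
G: 171+13 = 184 → 184
B: 240+99 = 339 → 255
= RGB(219, 184, 255)


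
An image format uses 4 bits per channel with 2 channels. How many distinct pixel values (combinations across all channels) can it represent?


Total bits = 4 bits/channel × 2 channels = 8 bits
Distinct pixel values = 2^8
= 256 pixel values


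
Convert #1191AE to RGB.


11 → 17 (R)
91 → 145 (G)
AE → 174 (B)
= RGB(17, 145, 174)


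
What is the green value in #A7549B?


Color: #A7549B
R = A7 = 167
G = 54 = 84
B = 9B = 155
Green = 84


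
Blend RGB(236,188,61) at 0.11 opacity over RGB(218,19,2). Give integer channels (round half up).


C = α×F + (1-α)×B, with 1-α = 0.89
R: 0.11×236 + 0.89×218 = 25.96 + 194.02 = 219.98 → 220
G: 0.11×188 + 0.89×19 = 20.68 + 16.91 = 37.59 → 38
B: 0.11×61 + 0.89×2 = 6.71 + 1.78 = 8.49 → 8
= RGB(220, 38, 8)


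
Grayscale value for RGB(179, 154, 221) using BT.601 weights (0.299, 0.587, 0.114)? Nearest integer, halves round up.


Gray = 0.299×R + 0.587×G + 0.114×B
Gray = 0.299×179 + 0.587×154 + 0.114×221
Gray = 53.521 + 90.398 + 25.194
Gray = 169.113 → round half up → 169
Gray = 169


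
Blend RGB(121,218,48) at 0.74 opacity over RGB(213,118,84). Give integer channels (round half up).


C = α×F + (1-α)×B, with 1-α = 0.26
R: 0.74×121 + 0.26×213 = 89.54 + 55.38 = 144.92 → 145
G: 0.74×218 + 0.26×118 = 161.32 + 30.68 = 192.00 → 192
B: 0.74×48 + 0.26×84 = 35.52 + 21.84 = 57.36 → 57
= RGB(145, 192, 57)


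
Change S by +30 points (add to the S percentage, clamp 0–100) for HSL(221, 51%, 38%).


Original S = 51%
Adjustment = +30 percentage points
New S = 51 + (30) = 81
Clamp to [0, 100] → 81
= HSL(221°, 81%, 38%)


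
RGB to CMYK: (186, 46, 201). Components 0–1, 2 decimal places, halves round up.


R'=186/255≈0.7294, G'=46/255≈0.1804, B'=201/255≈0.7882
K = 1 - max(R',G',B') = 1 - 201/255 = 54/255 = 0.21176… → 0.21
(1-R'-K)/(1-K) simplifies to (max-R)/max with max = 201:
C = (201-186)/201 = 15/201 = 0.07462… → 0.07
M = (201-46)/201 = 155/201 = 0.77114… → 0.77
Y = (201-201)/201 = 0/201 = 0 → 0.00
= CMYK(0.07, 0.77, 0.00, 0.21)


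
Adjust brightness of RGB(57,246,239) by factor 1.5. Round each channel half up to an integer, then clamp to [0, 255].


Multiply each channel by 1.5, round half up, clamp to [0, 255]
R: 57×1.5 = 85.5 → round → 86
G: 246×1.5 = 369 → clamp → 255
B: 239×1.5 = 358.5 → round → 359 → clamp → 255
= RGB(86, 255, 255)


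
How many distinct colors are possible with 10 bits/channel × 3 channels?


Total bits = 10 bits/channel × 3 channels = 30 bits
Distinct colors = 2^30
= 1,073,741,824 colors


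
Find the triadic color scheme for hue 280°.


Triadic: equally spaced at 120° intervals
H1 = 280°
H2 = (280 + 120) mod 360 = 40°
H3 = (280 + 240) mod 360 = 160°
Triadic = 280°, 40°, 160°


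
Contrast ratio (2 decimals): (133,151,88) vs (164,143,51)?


Linearize each sRGB channel c=v/255: c/12.92 if c ≤ 0.04045 else ((c+0.055)/1.055)^2.4
L = 0.2126×R_lin + 0.7152×G_lin + 0.0722×B_lin
Color 1 (133,151,88):
  R=133: 133/255≈0.5216 > 0.04045 → ((0.5216+0.055)/1.055)^2.4 ≈ 0.23455
  G=151: 151/255≈0.5922 > 0.04045 → ((0.5922+0.055)/1.055)^2.4 ≈ 0.30947
  B=88: 88/255≈0.3451 > 0.04045 → ((0.3451+0.055)/1.055)^2.4 ≈ 0.09759
  L1 = 0.2126×0.23455 + 0.7152×0.30947 + 0.0722×0.09759 ≈ 0.27824
Color 2 (164,143,51):
  R=164: 164/255≈0.6431 > 0.04045 → ((0.6431+0.055)/1.055)^2.4 ≈ 0.37124
  G=143: 143/255≈0.5608 > 0.04045 → ((0.5608+0.055)/1.055)^2.4 ≈ 0.27468
  B=51: 51/255≈0.2000 > 0.04045 → ((0.2000+0.055)/1.055)^2.4 ≈ 0.03310
  L2 = 0.2126×0.37124 + 0.7152×0.27468 + 0.0722×0.03310 ≈ 0.27776
Lighter = 0.27824, Darker = 0.27776
Ratio = (L_lighter + 0.05) / (L_darker + 0.05)
Ratio = (0.27824 + 0.05) / (0.27776 + 0.05) = 0.32824 / 0.32776 ≈ 1.0015
Ratio ≈ 1.00:1


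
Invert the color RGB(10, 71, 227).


Invert: (255-R, 255-G, 255-B)
R: 255-10 = 245
G: 255-71 = 184
B: 255-227 = 28
= RGB(245, 184, 28)


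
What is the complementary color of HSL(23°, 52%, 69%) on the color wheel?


Complement = opposite side of color wheel = hue + 180°
H' = (23 + 180) mod 360 = 203°
S and L unchanged.
= HSL(203°, 52%, 69%)


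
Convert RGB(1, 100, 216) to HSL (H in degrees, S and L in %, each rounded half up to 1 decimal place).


Normalize: R'=1/255≈0.0039, G'=100/255≈0.3922, B'=216/255≈0.8471
Max=216/255, Min=1/255, Δ=Max-Min=215/255
L = (Max+Min)/2 = (216+1)/510 = 217/510 = 0.42549… → L = 42.5%
L ≤ 0.5 → S = Δ/(Max+Min) = 215/(216+1) = 215/217 = 0.99078… → S = 99.1%
(the 1/255 factors cancel in S and H, so raw channel differences can be used)
Max is B' → H = 60 × ((R-G)/Δ + 4) = 60 × ((1-100)/215 + 4)
  -99/215 + 4 = -0.4604… + 4 = 3.5395…
  H = 60 × 3.5395… = 212.372…° → H = 212.4°
= HSL(212.4°, 99.1%, 42.5%)


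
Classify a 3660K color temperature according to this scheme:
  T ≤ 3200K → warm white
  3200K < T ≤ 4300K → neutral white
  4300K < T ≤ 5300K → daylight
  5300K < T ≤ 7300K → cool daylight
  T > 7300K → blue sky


Temperature: 3660K
3200K < 3660K ≤ 4300K → neutral white
Classification: neutral white


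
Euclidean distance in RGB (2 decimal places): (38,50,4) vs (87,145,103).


d = √[(R₁-R₂)² + (G₁-G₂)² + (B₁-B₂)²]
d = √[(38-87)² + (50-145)² + (4-103)²]
d = √[2401 + 9025 + 9801]
d = √21227
d ≈ 145.69


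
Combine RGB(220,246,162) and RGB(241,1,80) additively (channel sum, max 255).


Additive: each channel = min(255, C₁+C₂)
R: 220+241 = 461 → 255
G: 246+1 = 247 → 247
B: 162+80 = 242 → 242
= RGB(255, 247, 242)


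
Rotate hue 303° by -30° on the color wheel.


New hue = (H + rotation) mod 360
New hue = (303 -30) mod 360
= 273 mod 360
= 273°


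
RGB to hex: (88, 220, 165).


R = 88 → 58 (hex)
G = 220 → DC (hex)
B = 165 → A5 (hex)
Hex = #58DCA5


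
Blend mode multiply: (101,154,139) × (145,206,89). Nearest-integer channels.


Multiply: C = A×B/255, rounded to nearest integer
R: 101×145/255 = 14645/255 ≈ 57.431 → 57
G: 154×206/255 = 31724/255 ≈ 124.408 → 124
B: 139×89/255 = 12371/255 ≈ 48.514 → 49
= RGB(57, 124, 49)


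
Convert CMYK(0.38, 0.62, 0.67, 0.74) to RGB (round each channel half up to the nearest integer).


R = 255 × (1-C) × (1-K) = 255 × 0.62 × 0.26 = 41.106 → 41
G = 255 × (1-M) × (1-K) = 255 × 0.38 × 0.26 = 25.194 → 25
B = 255 × (1-Y) × (1-K) = 255 × 0.33 × 0.26 = 21.879 → 22
= RGB(41, 25, 22)


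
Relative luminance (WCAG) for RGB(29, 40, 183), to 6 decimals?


Linearize each channel (sRGB transfer function): c = v/255; c_lin = c/12.92 if c ≤ 0.04045, else ((c+0.055)/1.055)^2.4
  R: 29/255 ≈ 0.113725 > 0.04045 → ((0.113725+0.055)/1.055)^2.4 ≈ 0.012286
  G: 40/255 ≈ 0.156863 > 0.04045 → ((0.156863+0.055)/1.055)^2.4 ≈ 0.021219
  B: 183/255 ≈ 0.717647 > 0.04045 → ((0.717647+0.055)/1.055)^2.4 ≈ 0.473531
R_lin = 0.012286, G_lin = 0.021219, B_lin = 0.473531
L = 0.2126×R + 0.7152×G + 0.0722×B
L = 0.2126×0.012286 + 0.7152×0.021219 + 0.0722×0.473531
L ≈ 0.051977


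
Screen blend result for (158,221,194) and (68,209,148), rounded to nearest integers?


Screen: C = 255 - (255-A)×(255-B)/255, rounded to nearest integer
R: 255 - (255-158)×(255-68)/255 = 255 - 18139/255 ≈ 255 - 71.133 = 183.867 → 184
G: 255 - (255-221)×(255-209)/255 = 255 - 1564/255 ≈ 255 - 6.133 = 248.867 → 249
B: 255 - (255-194)×(255-148)/255 = 255 - 6527/255 ≈ 255 - 25.596 = 229.404 → 229
= RGB(184, 249, 229)


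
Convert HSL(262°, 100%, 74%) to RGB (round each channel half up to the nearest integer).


H=262°, S=1.00, L=0.74
C = (1-|2L-1|)×S = (1-|0.48|)×1.00 = 0.52
H' = H/60 = 262/60 ≈ 4.3667; X = C×(1-|H' mod 2 - 1|) ≈ 0.1907
m = L - C/2 = 0.74 - 0.26 = 0.48
Sector ⌊H'⌋ = 4 → (R',G',B') = (≈0.1907, 0.0, 0.52)
RGB = ((R'+m)×255, (G'+m)×255, (B'+m)×255) = (171.02, 122.4, 255.0)
Round half up → RGB(171, 122, 255)


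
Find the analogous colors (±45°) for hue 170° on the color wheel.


Base hue: 170°
Left analog: (170 - 45) mod 360 = 125°
Right analog: (170 + 45) mod 360 = 215°
Analogous hues = 125° and 215°


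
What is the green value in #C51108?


Color: #C51108
R = C5 = 197
G = 11 = 17
B = 08 = 8
Green = 17


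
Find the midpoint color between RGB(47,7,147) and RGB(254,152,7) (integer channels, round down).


Midpoint: each channel = ⌊(C₁+C₂)/2⌋
R: ⌊(47+254)/2⌋ = 150
G: ⌊(7+152)/2⌋ = 79
B: ⌊(147+7)/2⌋ = 77
= RGB(150, 79, 77)


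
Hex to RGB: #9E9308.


9E → 158 (R)
93 → 147 (G)
08 → 8 (B)
= RGB(158, 147, 8)


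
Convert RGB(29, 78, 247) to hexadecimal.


R = 29 → 1D (hex)
G = 78 → 4E (hex)
B = 247 → F7 (hex)
Hex = #1D4EF7


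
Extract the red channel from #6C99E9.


Color: #6C99E9
R = 6C = 108
G = 99 = 153
B = E9 = 233
Red = 108


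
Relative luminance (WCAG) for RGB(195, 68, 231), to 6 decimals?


Linearize each channel (sRGB transfer function): c = v/255; c_lin = c/12.92 if c ≤ 0.04045, else ((c+0.055)/1.055)^2.4
  R: 195/255 ≈ 0.764706 > 0.04045 → ((0.764706+0.055)/1.055)^2.4 ≈ 0.545724
  G: 68/255 ≈ 0.266667 > 0.04045 → ((0.266667+0.055)/1.055)^2.4 ≈ 0.057805
  B: 231/255 ≈ 0.905882 > 0.04045 → ((0.905882+0.055)/1.055)^2.4 ≈ 0.799103
R_lin = 0.545724, G_lin = 0.057805, B_lin = 0.799103
L = 0.2126×R + 0.7152×G + 0.0722×B
L = 0.2126×0.545724 + 0.7152×0.057805 + 0.0722×0.799103
L ≈ 0.215059


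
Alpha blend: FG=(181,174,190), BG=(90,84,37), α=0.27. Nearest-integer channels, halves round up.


C = α×F + (1-α)×B, with 1-α = 0.73
R: 0.27×181 + 0.73×90 = 48.87 + 65.70 = 114.57 → 115
G: 0.27×174 + 0.73×84 = 46.98 + 61.32 = 108.30 → 108
B: 0.27×190 + 0.73×37 = 51.30 + 27.01 = 78.31 → 78
= RGB(115, 108, 78)


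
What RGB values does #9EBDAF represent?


9E → 158 (R)
BD → 189 (G)
AF → 175 (B)
= RGB(158, 189, 175)


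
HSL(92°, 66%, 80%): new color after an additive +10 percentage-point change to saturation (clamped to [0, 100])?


Original S = 66%
Adjustment = +10 percentage points
New S = 66 + (10) = 76
Clamp to [0, 100] → 76
= HSL(92°, 76%, 80%)


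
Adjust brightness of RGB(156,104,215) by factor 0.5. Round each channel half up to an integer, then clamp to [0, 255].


Multiply each channel by 0.5, round half up, clamp to [0, 255]
R: 156×0.5 = 78
G: 104×0.5 = 52
B: 215×0.5 = 107.5 → round → 108
= RGB(78, 52, 108)


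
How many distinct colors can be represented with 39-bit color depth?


Colors = 2^bits = 2^39
= 549,755,813,888 colors


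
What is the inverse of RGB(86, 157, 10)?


Invert: (255-R, 255-G, 255-B)
R: 255-86 = 169
G: 255-157 = 98
B: 255-10 = 245
= RGB(169, 98, 245)


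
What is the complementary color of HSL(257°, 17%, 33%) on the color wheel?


Complement = opposite side of color wheel = hue + 180°
H' = (257 + 180) mod 360 = 77°
S and L unchanged.
= HSL(77°, 17%, 33%)


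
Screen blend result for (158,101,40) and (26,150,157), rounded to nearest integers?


Screen: C = 255 - (255-A)×(255-B)/255, rounded to nearest integer
R: 255 - (255-158)×(255-26)/255 = 255 - 22213/255 ≈ 255 - 87.110 = 167.890 → 168
G: 255 - (255-101)×(255-150)/255 = 255 - 16170/255 ≈ 255 - 63.412 = 191.588 → 192
B: 255 - (255-40)×(255-157)/255 = 255 - 21070/255 ≈ 255 - 82.627 = 172.373 → 172
= RGB(168, 192, 172)


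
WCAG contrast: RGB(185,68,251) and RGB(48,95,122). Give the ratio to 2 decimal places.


Linearize each sRGB channel c=v/255: c/12.92 if c ≤ 0.04045 else ((c+0.055)/1.055)^2.4
L = 0.2126×R_lin + 0.7152×G_lin + 0.0722×B_lin
Color 1 (185,68,251):
  R=185: 185/255≈0.7255 > 0.04045 → ((0.7255+0.055)/1.055)^2.4 ≈ 0.48515
  G=68: 68/255≈0.2667 > 0.04045 → ((0.2667+0.055)/1.055)^2.4 ≈ 0.05781
  B=251: 251/255≈0.9843 > 0.04045 → ((0.9843+0.055)/1.055)^2.4 ≈ 0.96469
  L1 = 0.2126×0.48515 + 0.7152×0.05781 + 0.0722×0.96469 ≈ 0.21414
Color 2 (48,95,122):
  R=48: 48/255≈0.1882 > 0.04045 → ((0.1882+0.055)/1.055)^2.4 ≈ 0.02956
  G=95: 95/255≈0.3725 > 0.04045 → ((0.3725+0.055)/1.055)^2.4 ≈ 0.11444
  B=122: 122/255≈0.4784 > 0.04045 → ((0.4784+0.055)/1.055)^2.4 ≈ 0.19462
  L2 = 0.2126×0.02956 + 0.7152×0.11444 + 0.0722×0.19462 ≈ 0.10218
Lighter = 0.21414, Darker = 0.10218
Ratio = (L_lighter + 0.05) / (L_darker + 0.05)
Ratio = (0.21414 + 0.05) / (0.10218 + 0.05) = 0.26414 / 0.15218 ≈ 1.7357
Ratio ≈ 1.74:1


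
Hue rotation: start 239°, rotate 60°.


New hue = (H + rotation) mod 360
New hue = (239 + 60) mod 360
= 299 mod 360
= 299°


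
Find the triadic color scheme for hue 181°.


Triadic: equally spaced at 120° intervals
H1 = 181°
H2 = (181 + 120) mod 360 = 301°
H3 = (181 + 240) mod 360 = 61°
Triadic = 181°, 301°, 61°


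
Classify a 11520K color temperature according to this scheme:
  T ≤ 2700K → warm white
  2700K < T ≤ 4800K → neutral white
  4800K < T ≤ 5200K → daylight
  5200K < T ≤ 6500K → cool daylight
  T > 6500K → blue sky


Temperature: 11520K
11520K > 6500K → blue sky
Classification: blue sky


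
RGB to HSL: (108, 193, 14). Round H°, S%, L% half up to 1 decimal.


Normalize: R'=108/255≈0.4235, G'=193/255≈0.7569, B'=14/255≈0.0549
Max=193/255, Min=14/255, Δ=Max-Min=179/255
L = (Max+Min)/2 = (193+14)/510 = 207/510 = 0.40588… → L = 40.6%
L ≤ 0.5 → S = Δ/(Max+Min) = 179/(193+14) = 179/207 = 0.86473… → S = 86.5%
(the 1/255 factors cancel in S and H, so raw channel differences can be used)
Max is G' → H = 60 × ((B-R)/Δ + 2) = 60 × ((14-108)/179 + 2)
  -94/179 + 2 = -0.5251… + 2 = 1.4748…
  H = 60 × 1.4748… = 88.491…° → H = 88.5°
= HSL(88.5°, 86.5%, 40.6%)


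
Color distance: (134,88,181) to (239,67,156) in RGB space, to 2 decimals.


d = √[(R₁-R₂)² + (G₁-G₂)² + (B₁-B₂)²]
d = √[(134-239)² + (88-67)² + (181-156)²]
d = √[11025 + 441 + 625]
d = √12091
d ≈ 109.96


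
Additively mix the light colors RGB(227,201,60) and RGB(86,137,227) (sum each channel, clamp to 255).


Additive: each channel = min(255, C₁+C₂)
R: 227+86 = 313 → 255
G: 201+137 = 338 → 255
B: 60+227 = 287 → 255
= RGB(255, 255, 255)


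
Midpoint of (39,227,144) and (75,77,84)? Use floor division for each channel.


Midpoint: each channel = ⌊(C₁+C₂)/2⌋
R: ⌊(39+75)/2⌋ = 57
G: ⌊(227+77)/2⌋ = 152
B: ⌊(144+84)/2⌋ = 114
= RGB(57, 152, 114)


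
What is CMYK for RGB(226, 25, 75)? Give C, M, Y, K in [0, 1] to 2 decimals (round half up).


R'=226/255≈0.8863, G'=25/255≈0.0980, B'=75/255≈0.2941
K = 1 - max(R',G',B') = 1 - 226/255 = 29/255 = 0.11372… → 0.11
(1-R'-K)/(1-K) simplifies to (max-R)/max with max = 226:
C = (226-226)/226 = 0/226 = 0 → 0.00
M = (226-25)/226 = 201/226 = 0.88938… → 0.89
Y = (226-75)/226 = 151/226 = 0.66814… → 0.67
= CMYK(0.00, 0.89, 0.67, 0.11)


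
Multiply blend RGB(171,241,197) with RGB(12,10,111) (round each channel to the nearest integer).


Multiply: C = A×B/255, rounded to nearest integer
R: 171×12/255 = 2052/255 ≈ 8.047 → 8
G: 241×10/255 = 2410/255 ≈ 9.451 → 9
B: 197×111/255 = 21867/255 ≈ 85.753 → 86
= RGB(8, 9, 86)


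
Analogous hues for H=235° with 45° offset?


Base hue: 235°
Left analog: (235 - 45) mod 360 = 190°
Right analog: (235 + 45) mod 360 = 280°
Analogous hues = 190° and 280°


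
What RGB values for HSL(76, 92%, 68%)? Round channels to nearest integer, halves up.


H=76°, S=0.92, L=0.68
C = (1-|2L-1|)×S = (1-|0.36|)×0.92 = 0.5888
H' = H/60 = 76/60 ≈ 1.2667; X = C×(1-|H' mod 2 - 1|) ≈ 0.4318
m = L - C/2 = 0.68 - 0.2944 = 0.3856
Sector ⌊H'⌋ = 1 → (R',G',B') = (≈0.4318, 0.5888, 0.0)
RGB = ((R'+m)×255, (G'+m)×255, (B'+m)×255) = (208.4336, 248.472, 98.328)
Round half up → RGB(208, 248, 98)


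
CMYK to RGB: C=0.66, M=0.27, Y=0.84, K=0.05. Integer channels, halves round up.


R = 255 × (1-C) × (1-K) = 255 × 0.34 × 0.95 = 82.365 → 82
G = 255 × (1-M) × (1-K) = 255 × 0.73 × 0.95 = 176.8425 → 177
B = 255 × (1-Y) × (1-K) = 255 × 0.16 × 0.95 = 38.76 → 39
= RGB(82, 177, 39)


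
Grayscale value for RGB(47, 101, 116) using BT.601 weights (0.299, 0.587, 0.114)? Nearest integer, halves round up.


Gray = 0.299×R + 0.587×G + 0.114×B
Gray = 0.299×47 + 0.587×101 + 0.114×116
Gray = 14.053 + 59.287 + 13.224
Gray = 86.564 → round half up → 87
Gray = 87


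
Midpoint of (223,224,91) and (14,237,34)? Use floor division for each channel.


Midpoint: each channel = ⌊(C₁+C₂)/2⌋
R: ⌊(223+14)/2⌋ = 118
G: ⌊(224+237)/2⌋ = 230
B: ⌊(91+34)/2⌋ = 62
= RGB(118, 230, 62)


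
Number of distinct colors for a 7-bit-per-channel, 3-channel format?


Total bits = 7 bits/channel × 3 channels = 21 bits
Distinct colors = 2^21
= 2,097,152 colors


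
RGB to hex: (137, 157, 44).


R = 137 → 89 (hex)
G = 157 → 9D (hex)
B = 44 → 2C (hex)
Hex = #899D2C


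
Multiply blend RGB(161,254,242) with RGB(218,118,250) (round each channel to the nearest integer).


Multiply: C = A×B/255, rounded to nearest integer
R: 161×218/255 = 35098/255 ≈ 137.639 → 138
G: 254×118/255 = 29972/255 ≈ 117.537 → 118
B: 242×250/255 = 60500/255 ≈ 237.255 → 237
= RGB(138, 118, 237)


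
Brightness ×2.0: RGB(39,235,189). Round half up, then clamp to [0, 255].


Multiply each channel by 2.0, round half up, clamp to [0, 255]
R: 39×2.0 = 78
G: 235×2.0 = 470 → clamp → 255
B: 189×2.0 = 378 → clamp → 255
= RGB(78, 255, 255)


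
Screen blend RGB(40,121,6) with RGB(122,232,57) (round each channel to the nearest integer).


Screen: C = 255 - (255-A)×(255-B)/255, rounded to nearest integer
R: 255 - (255-40)×(255-122)/255 = 255 - 28595/255 ≈ 255 - 112.137 = 142.863 → 143
G: 255 - (255-121)×(255-232)/255 = 255 - 3082/255 ≈ 255 - 12.086 = 242.914 → 243
B: 255 - (255-6)×(255-57)/255 = 255 - 49302/255 ≈ 255 - 193.341 = 61.659 → 62
= RGB(143, 243, 62)


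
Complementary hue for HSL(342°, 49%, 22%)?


Complement = opposite side of color wheel = hue + 180°
H' = (342 + 180) mod 360 = 162°
S and L unchanged.
= HSL(162°, 49%, 22%)


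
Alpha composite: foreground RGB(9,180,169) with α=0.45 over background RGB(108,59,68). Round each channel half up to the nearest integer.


C = α×F + (1-α)×B, with 1-α = 0.55
R: 0.45×9 + 0.55×108 = 4.05 + 59.40 = 63.45 → 63
G: 0.45×180 + 0.55×59 = 81.00 + 32.45 = 113.45 → 113
B: 0.45×169 + 0.55×68 = 76.05 + 37.40 = 113.45 → 113
= RGB(63, 113, 113)


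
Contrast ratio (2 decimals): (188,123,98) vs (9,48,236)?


Linearize each sRGB channel c=v/255: c/12.92 if c ≤ 0.04045 else ((c+0.055)/1.055)^2.4
L = 0.2126×R_lin + 0.7152×G_lin + 0.0722×B_lin
Color 1 (188,123,98):
  R=188: 188/255≈0.7373 > 0.04045 → ((0.7373+0.055)/1.055)^2.4 ≈ 0.50289
  G=123: 123/255≈0.4824 > 0.04045 → ((0.4824+0.055)/1.055)^2.4 ≈ 0.19807
  B=98: 98/255≈0.3843 > 0.04045 → ((0.3843+0.055)/1.055)^2.4 ≈ 0.12214
  L1 = 0.2126×0.50289 + 0.7152×0.19807 + 0.0722×0.12214 ≈ 0.25739
Color 2 (9,48,236):
  R=9: 9/255≈0.0353 ≤ 0.04045 → 0.0353/12.92 ≈ 0.00273
  G=48: 48/255≈0.1882 > 0.04045 → ((0.1882+0.055)/1.055)^2.4 ≈ 0.02956
  B=236: 236/255≈0.9255 > 0.04045 → ((0.9255+0.055)/1.055)^2.4 ≈ 0.83880
  L2 = 0.2126×0.00273 + 0.7152×0.02956 + 0.0722×0.83880 ≈ 0.08228
Lighter = 0.25739, Darker = 0.08228
Ratio = (L_lighter + 0.05) / (L_darker + 0.05)
Ratio = (0.25739 + 0.05) / (0.08228 + 0.05) = 0.30739 / 0.13228 ≈ 2.3238
Ratio ≈ 2.32:1
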